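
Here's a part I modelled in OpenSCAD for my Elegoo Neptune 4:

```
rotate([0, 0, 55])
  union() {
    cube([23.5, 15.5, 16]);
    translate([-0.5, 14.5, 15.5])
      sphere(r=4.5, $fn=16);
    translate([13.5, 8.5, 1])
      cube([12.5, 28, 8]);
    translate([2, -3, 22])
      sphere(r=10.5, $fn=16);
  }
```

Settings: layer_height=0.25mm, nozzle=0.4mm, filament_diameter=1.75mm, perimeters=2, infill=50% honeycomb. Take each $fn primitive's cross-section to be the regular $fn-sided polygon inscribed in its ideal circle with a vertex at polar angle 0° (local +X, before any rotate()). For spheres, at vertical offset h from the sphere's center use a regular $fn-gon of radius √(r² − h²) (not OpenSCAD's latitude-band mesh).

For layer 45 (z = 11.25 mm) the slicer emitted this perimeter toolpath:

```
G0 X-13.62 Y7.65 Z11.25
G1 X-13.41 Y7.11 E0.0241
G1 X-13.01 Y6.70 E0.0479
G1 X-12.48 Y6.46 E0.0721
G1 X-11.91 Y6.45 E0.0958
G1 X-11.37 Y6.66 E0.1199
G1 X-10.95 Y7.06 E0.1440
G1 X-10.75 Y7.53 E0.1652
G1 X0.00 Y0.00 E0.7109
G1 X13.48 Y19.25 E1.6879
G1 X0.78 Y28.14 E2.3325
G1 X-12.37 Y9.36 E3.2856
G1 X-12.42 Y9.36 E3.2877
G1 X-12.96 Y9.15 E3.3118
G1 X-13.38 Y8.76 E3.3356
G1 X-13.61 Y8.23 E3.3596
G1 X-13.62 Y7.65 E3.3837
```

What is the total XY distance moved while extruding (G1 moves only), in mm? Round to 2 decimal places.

81.39 mm

Sum the Euclidean lengths of each G1 segment: total = 81.39 mm.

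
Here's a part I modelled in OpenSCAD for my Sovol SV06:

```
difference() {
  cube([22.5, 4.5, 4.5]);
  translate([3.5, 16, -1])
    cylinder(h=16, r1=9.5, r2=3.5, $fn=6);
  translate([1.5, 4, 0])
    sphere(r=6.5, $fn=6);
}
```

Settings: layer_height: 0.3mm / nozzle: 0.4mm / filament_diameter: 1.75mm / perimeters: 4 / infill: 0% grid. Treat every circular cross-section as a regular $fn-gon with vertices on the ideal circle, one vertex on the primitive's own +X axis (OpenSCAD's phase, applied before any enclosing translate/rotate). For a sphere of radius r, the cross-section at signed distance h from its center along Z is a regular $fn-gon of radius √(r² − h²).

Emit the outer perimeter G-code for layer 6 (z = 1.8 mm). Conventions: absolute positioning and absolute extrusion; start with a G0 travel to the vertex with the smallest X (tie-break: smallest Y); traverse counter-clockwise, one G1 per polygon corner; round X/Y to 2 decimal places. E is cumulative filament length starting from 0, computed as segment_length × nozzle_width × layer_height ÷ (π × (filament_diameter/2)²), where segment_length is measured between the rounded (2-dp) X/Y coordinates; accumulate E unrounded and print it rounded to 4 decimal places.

G0 X5.44 Y0.00 Z1.80
G1 X22.50 Y0.00 E0.8511
G1 X22.50 Y4.50 E1.0756
G1 X7.46 Y4.50 E1.8260
G1 X7.75 Y4.00 E1.8548
G1 X5.44 Y0.00 E2.0853

At z = 1.8 mm: the cube (footprint 22.5×4.5) is included at this height; the cone at (3.5, 16) contributes a regular 6-gon of circumradius 8.450 (interpolated between r1=9.5 and r2=3.5 at t=0.175); the r=6.5 sphere at (1.5, 4) contributes a regular 6-gon of circumradius √(6.5²−1.8²) = 6.246; Subtracting the remaining from the first: starting from the 22.5×4.5 cube, the cone at (3.5, 16) misses the remaining region (no effect); the r=6.5 sphere at (1.5, 4) partially overlaps it — only the 30.17 mm² overlap (of its 101.35 mm²) is removed, clipping the outline — 1 connected region. The outline is a single polygon with 5 vertices. Extrusion per mm of travel: 0.4 × 0.3 / (π × 0.875²) = 0.049890. Accumulating E over each segment gives final E = 2.0853.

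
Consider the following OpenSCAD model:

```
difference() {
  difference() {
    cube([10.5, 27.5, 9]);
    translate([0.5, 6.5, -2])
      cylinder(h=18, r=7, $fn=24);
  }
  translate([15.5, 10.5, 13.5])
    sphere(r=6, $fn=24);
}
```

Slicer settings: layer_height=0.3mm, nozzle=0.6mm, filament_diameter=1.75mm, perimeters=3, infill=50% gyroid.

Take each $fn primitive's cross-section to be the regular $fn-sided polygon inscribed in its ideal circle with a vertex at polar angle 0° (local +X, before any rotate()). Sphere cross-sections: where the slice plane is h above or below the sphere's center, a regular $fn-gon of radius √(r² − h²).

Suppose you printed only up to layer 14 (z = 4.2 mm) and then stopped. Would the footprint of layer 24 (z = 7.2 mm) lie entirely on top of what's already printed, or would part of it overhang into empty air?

entirely on top

Compare the two slices. At z = 4.2: the cube is present — its section is the full 10.5×27.5 rectangle (area 288.75 mm²); the r=7 cylinder at (0.5, 6.5) contributes a regular 24-gon of circumradius 7 (area = (24/2)·7.000²·sin(360°/24) = 152.19 mm²); After the difference (first − rest): starting from the 10.5×27.5 cube (288.75 mm²), the r=7 cylinder at (0.5, 6.5) partially overlaps it — only the 82.05 mm² overlap (of its 152.19 mm²) is removed, clipping the outline — area = 206.70 mm²; the sphere at (15.5, 10.5) does not reach this height (|z−center|=9.300 > r=6); Taking the first minus the rest: none of the subtracted shapes is present at this height, so that combined region is unchanged — area = 206.70 mm². At z = 7.2: the cube (footprint 10.5×27.5) is included at this height (area 288.75 mm²); the r=7 cylinder at (0.5, 6.5) gives a regular 24-gon of circumradius 7 (constant along its height) (area = (24/2)·7.000²·sin(360°/24) = 152.19 mm²); After the difference (first − rest): starting from the 10.5×27.5 cube (288.75 mm²), the r=7 cylinder at (0.5, 6.5) partially overlaps it — only the 82.05 mm² overlap (of its 152.19 mm²) is removed, clipping the outline — area = 206.70 mm²; the sphere at (15.5, 10.5) is absent (|z−center|=6.300 > r=6); Subtracting the remaining from the first: none of the subtracted shapes is present at this height, so that combined region is unchanged — area = 206.70 mm². Checking containment: the cross-section at z = 7.2 is a subset of the cross-section at z = 4.2.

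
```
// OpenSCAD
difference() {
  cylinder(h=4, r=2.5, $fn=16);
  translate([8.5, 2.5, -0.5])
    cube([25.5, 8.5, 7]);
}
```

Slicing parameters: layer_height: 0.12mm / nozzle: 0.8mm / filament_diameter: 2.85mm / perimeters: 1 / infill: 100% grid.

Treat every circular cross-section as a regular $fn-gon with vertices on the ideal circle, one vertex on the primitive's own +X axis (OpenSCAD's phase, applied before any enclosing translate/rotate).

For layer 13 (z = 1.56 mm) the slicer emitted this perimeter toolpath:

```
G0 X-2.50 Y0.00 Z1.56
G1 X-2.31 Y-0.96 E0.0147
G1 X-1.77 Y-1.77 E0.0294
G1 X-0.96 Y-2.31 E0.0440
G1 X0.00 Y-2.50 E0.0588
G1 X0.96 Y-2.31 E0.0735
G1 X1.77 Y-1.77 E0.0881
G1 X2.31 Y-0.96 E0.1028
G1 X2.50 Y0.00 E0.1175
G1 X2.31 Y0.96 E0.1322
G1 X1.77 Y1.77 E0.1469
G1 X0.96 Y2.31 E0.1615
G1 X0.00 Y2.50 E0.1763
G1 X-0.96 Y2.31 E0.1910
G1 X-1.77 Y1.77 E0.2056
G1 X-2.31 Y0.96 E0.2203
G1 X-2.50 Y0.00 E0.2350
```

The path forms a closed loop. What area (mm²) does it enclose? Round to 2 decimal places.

Apply the shoelace formula to the sequence of (X, Y) vertices; enclosed area = 19.16 mm².

19.16 mm²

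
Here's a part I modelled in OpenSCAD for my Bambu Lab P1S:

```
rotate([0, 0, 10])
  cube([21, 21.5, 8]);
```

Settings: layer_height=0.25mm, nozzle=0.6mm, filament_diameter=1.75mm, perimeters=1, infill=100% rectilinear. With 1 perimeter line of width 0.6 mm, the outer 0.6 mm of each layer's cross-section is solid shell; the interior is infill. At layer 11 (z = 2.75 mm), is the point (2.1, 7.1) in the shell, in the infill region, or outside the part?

At z = 2.75 mm: the 21×21.5 cube contributes its full rectangle; (rotated 10° about Z; rotation is an isometry so areas/perimeters/island counts are preserved). Overall, the cross-section is a single solid region. Undo the 10° rotation: the query point maps to (3.301, 6.627) in the un-rotated model frame. The nearest boundary edge runs (0.00, 21.50)→(0.00, 0.00); distance from the point to it = 3.30 mm. The point is inside the cross-section and 3.30 mm from the nearest boundary — more than the 0.6 mm shell width (1 × 0.6), so it's in the infill interior.

infill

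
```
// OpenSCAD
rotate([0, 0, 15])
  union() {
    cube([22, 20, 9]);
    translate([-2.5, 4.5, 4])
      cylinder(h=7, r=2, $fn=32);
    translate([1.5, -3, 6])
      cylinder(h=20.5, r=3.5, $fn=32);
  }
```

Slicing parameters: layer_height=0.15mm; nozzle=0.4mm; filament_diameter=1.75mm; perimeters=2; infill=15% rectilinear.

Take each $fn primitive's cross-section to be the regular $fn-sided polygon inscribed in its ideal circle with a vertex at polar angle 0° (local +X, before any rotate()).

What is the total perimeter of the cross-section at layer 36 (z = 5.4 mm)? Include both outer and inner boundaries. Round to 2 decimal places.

96.55 mm

At z = 5.4 mm: the 22×20 cube contributes its full rectangle (perimeter 84.00 mm); the cylinder at (-2.5, 4.5): section is a regular 32-gon, circumradius r=2 (perimeter = 2·32·2.000·sin(180°/32) = 12.55 mm); the cylinder at (1.5, -3) is absent (z outside [6, 26.5]); Merging all regions: the 2 present regions are separate (no shared area or edge), so areas and boundary lengths simply add and each stays a separate island — boundary = 96.55 mm; (rotated 15° about Z; rotation is an isometry so areas/perimeters/island counts are preserved). Overall, the cross-section has 2 separate islands. Total boundary length (outer) = 96.55 mm.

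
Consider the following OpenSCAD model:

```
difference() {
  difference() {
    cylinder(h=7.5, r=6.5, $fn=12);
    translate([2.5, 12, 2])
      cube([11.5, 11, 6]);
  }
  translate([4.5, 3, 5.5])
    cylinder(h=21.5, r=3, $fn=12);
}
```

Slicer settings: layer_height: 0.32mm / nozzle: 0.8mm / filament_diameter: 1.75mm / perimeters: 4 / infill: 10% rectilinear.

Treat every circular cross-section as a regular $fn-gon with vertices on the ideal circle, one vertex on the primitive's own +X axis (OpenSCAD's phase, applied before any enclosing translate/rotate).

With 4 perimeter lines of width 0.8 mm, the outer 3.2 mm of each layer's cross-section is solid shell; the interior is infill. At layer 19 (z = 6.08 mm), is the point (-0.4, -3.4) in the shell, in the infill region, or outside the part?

At z = 6.08 mm: the r=6.5 cylinder gives a regular 12-gon of circumradius 6.5 (constant along its height); the cube at (2.5, 12) (footprint 11.5×11) is included at this height; Taking the first minus the rest: starting from the r=6.5 cylinder, the 11.5×11 cube at (2.5, 12) misses the remaining region (no effect) — 1 connected region; the r=3 cylinder at (4.5, 3) gives a regular 12-gon of circumradius 3 (constant along its height); After the difference (first − rest): starting from that combined region, the r=3 cylinder at (4.5, 3) partially overlaps it — only the 17.64 mm² overlap (of its 27.00 mm²) is removed, clipping the outline — 1 connected region. Overall, the cross-section is a single solid region. The nearest boundary edge runs (-0.00, -6.50)→(-3.25, -5.63); distance from the point to it = 2.89 mm. The point is inside the cross-section, 2.89 mm from the nearest boundary — within the 3.2 mm shell band (4 × 0.8).

shell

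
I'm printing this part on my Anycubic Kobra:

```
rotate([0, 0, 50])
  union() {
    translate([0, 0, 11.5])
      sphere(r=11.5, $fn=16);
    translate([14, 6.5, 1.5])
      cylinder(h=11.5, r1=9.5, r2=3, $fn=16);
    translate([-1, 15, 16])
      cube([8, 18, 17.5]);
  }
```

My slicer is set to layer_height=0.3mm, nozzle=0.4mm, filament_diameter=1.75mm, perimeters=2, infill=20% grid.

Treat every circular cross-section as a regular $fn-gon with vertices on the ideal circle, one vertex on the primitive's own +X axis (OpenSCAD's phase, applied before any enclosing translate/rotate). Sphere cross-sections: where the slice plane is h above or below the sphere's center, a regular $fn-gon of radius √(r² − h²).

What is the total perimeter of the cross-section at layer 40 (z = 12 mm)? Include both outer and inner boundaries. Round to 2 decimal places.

93.98 mm

At z = 12 mm: the r=11.5 sphere contributes a regular 16-gon of circumradius √(11.5²−0.5²) = 11.489 (perimeter = 2·16·11.489·sin(180°/16) = 71.73 mm); the cone at (14, 6.5) contributes a regular 16-gon of circumradius 3.565 (interpolated between r1=9.5 and r2=3 at t=0.913) (perimeter = 2·16·3.565·sin(180°/16) = 22.26 mm); the cube at (-1, 15) does not reach this height (z outside [16, 33.5]); Taking the union: the 2 present regions are separate (no shared area or edge), so areas and boundary lengths simply add and each stays a separate island — boundary = 93.98 mm; (whole slice rotated 50° about Z — lengths, areas and connectivity unchanged). Overall, the cross-section has 2 separate islands. Total boundary length (outer) = 93.98 mm.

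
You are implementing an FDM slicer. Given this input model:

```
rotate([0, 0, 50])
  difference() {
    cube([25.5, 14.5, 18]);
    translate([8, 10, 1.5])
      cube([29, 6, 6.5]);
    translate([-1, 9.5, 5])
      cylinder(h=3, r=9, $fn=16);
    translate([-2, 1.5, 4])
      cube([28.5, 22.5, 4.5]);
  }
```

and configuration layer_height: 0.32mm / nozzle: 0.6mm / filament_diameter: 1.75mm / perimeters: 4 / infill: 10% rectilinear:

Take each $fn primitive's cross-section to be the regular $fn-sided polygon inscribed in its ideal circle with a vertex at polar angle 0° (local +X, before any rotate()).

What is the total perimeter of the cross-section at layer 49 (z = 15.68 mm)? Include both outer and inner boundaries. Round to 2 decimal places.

80.00 mm

At z = 15.68 mm: the cube is present — its section is the full 25.5×14.5 rectangle (perimeter 80.00 mm); the cube at (8, 10) is absent (z outside [1.5, 8]); the cylinder at (-1, 9.5) does not reach this height (z outside [5, 8]); the cube at (-2, 1.5) does not reach this height (z outside [4, 8.5]); Subtracting the remaining from the first: none of the subtracted shapes is present at this height, so the 25.5×14.5 cube is unchanged — boundary = 80.00 mm; (rotated 50° about Z; rotation is an isometry so areas/perimeters/island counts are preserved). Overall, the cross-section is a single solid region. Total boundary length (outer) = 80.00 mm.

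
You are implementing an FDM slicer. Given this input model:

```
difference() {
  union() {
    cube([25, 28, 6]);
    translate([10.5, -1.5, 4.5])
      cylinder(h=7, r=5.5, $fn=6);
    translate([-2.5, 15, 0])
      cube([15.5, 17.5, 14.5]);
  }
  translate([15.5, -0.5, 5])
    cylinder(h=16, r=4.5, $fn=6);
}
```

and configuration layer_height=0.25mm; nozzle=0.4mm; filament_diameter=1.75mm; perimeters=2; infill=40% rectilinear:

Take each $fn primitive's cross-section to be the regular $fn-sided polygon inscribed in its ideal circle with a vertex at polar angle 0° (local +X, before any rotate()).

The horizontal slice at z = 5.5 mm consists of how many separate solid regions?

At z = 5.5 mm: the cube is present — its section is the full 25×28 rectangle; the r=5.5 cylinder at (10.5, -1.5) gives a regular 6-gon of circumradius 5.5 (constant along its height); the cube at (-2.5, 15) is present — its section is the full 15.5×17.5 rectangle; Merging all regions: the regions partially overlap (shared area 193.09 mm²), so overlapping operands fuse into one piece — 1 connected region; the r=4.5 cylinder at (15.5, -0.5) gives a regular 6-gon of circumradius 4.5 (constant along its height); After the difference (first − rest): starting from the result so far, the r=4.5 cylinder at (15.5, -0.5) partially overlaps it — only the 36.41 mm² overlap (of its 52.61 mm²) is removed, clipping the outline — 1 connected region. The result has 1 disconnected region.

1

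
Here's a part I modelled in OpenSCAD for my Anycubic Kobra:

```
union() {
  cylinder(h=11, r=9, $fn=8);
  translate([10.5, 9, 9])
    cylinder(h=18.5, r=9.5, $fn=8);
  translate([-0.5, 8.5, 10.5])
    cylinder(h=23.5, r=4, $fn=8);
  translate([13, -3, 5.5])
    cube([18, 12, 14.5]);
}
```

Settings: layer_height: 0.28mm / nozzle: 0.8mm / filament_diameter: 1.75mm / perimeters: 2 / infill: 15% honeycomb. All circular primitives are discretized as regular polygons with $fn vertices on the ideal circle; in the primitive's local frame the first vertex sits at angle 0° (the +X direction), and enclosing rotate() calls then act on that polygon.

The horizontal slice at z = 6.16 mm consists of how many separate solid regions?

2

At z = 6.16 mm: the r=9 cylinder gives a regular 8-gon of circumradius 9 (constant along its height); the cylinder at (10.5, 9) does not reach this height (z outside [9, 27.5]); the cylinder at (-0.5, 8.5) does not reach this height (z outside [10.5, 34]); the 18×12 cube at (13, -3) contributes its full rectangle; Combining (union): the 2 present regions are separate (no shared area or edge), so areas and boundary lengths simply add and each stays a separate island — 2 connected regions. The result has 2 disconnected regions.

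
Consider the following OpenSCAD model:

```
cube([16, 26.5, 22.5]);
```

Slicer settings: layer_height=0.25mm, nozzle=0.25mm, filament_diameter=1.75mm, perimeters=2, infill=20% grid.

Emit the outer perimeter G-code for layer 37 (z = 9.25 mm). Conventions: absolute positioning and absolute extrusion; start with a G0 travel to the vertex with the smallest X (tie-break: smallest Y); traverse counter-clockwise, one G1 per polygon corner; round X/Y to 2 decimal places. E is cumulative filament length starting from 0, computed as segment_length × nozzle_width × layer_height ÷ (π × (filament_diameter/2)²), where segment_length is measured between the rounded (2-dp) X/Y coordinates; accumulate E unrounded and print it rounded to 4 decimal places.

At z = 9.25 mm: the cube is present — its section is the full 16×26.5 rectangle. The outline is a single polygon with 4 vertices. Extrusion per mm of travel: 0.25 × 0.25 / (π × 0.875²) = 0.025984. Accumulating E over each segment gives final E = 2.2087.

G0 X0.00 Y0.00 Z9.25
G1 X16.00 Y0.00 E0.4158
G1 X16.00 Y26.50 E1.1043
G1 X0.00 Y26.50 E1.5201
G1 X0.00 Y0.00 E2.2087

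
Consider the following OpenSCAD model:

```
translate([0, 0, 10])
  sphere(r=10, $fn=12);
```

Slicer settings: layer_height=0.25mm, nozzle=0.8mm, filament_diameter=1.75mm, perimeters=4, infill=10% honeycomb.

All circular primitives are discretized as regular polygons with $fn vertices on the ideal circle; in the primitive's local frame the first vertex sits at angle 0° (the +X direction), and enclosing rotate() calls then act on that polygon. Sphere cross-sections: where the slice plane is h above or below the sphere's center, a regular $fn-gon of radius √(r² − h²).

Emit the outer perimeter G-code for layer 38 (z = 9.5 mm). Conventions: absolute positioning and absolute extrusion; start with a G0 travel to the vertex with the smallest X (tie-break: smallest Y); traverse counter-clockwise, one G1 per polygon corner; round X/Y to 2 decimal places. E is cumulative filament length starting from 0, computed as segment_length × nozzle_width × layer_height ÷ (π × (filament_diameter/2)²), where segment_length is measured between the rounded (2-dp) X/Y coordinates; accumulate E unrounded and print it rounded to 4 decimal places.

At z = 9.5 mm: the r=10 sphere slices to a regular 12-gon of circumradius 9.987 (√(r²−h²) with h=0.5 from center). The outline is a single polygon with 12 vertices. Extrusion per mm of travel: 0.8 × 0.25 / (π × 0.875²) = 0.083150. Accumulating E over each segment gives final E = 5.1585.

G0 X-9.99 Y0.00 Z9.50
G1 X-8.65 Y-4.99 E0.4296
G1 X-4.99 Y-8.65 E0.8600
G1 X0.00 Y-9.99 E1.2896
G1 X4.99 Y-8.65 E1.7192
G1 X8.65 Y-4.99 E2.1496
G1 X9.99 Y0.00 E2.5793
G1 X8.65 Y4.99 E3.0089
G1 X4.99 Y8.65 E3.4393
G1 X0.00 Y9.99 E3.8689
G1 X-4.99 Y8.65 E4.2985
G1 X-8.65 Y4.99 E4.7289
G1 X-9.99 Y0.00 E5.1585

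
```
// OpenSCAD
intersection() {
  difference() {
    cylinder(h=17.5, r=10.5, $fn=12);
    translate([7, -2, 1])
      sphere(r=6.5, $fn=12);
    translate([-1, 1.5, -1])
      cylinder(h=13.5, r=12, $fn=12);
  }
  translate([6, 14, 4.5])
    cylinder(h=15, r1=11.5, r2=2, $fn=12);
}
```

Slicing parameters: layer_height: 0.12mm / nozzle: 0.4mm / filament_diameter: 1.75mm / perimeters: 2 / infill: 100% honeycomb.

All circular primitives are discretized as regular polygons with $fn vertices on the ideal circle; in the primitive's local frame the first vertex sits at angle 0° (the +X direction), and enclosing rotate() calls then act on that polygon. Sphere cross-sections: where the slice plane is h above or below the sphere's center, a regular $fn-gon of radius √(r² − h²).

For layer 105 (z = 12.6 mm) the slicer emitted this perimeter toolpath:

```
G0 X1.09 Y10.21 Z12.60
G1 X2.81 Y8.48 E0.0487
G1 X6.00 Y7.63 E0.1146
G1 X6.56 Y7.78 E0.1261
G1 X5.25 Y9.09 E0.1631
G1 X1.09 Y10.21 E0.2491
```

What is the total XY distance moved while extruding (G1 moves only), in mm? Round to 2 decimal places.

Sum the Euclidean lengths of each G1 segment: total = 12.48 mm.

12.48 mm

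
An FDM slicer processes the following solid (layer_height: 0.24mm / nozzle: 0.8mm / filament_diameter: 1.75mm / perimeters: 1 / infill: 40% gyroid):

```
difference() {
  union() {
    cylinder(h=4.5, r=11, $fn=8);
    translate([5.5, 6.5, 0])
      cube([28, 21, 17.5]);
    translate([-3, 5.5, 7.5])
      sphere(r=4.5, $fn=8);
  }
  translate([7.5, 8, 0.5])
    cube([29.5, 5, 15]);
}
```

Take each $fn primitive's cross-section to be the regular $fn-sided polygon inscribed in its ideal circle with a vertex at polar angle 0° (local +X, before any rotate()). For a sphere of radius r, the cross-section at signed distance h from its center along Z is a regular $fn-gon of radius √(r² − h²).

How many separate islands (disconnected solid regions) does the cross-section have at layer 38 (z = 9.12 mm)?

2

At z = 9.12 mm: the cylinder does not reach this height (z outside [0, 4.5]); the cube at (5.5, 6.5) is present — its section is the full 28×21 rectangle; the sphere at (-3, 5.5): section is a regular 8-gon, circumradius = √(r²−h²) = √(4.5²−1.62²) = 4.198; Merging all regions: the 2 present regions are separate (no shared area or edge), so areas and boundary lengths simply add and each stays a separate island — 2 connected regions; the cube at (7.5, 8) is present — its section is the full 29.5×5 rectangle; Subtracting the remaining from the first: starting from that combined region, the 29.5×5 cube at (7.5, 8) partially overlaps it — only the 130.00 mm² overlap (of its 147.50 mm²) is removed, clipping the outline — 2 connected regions. Overall, the cross-section has 2 separate islands. Island count = 2.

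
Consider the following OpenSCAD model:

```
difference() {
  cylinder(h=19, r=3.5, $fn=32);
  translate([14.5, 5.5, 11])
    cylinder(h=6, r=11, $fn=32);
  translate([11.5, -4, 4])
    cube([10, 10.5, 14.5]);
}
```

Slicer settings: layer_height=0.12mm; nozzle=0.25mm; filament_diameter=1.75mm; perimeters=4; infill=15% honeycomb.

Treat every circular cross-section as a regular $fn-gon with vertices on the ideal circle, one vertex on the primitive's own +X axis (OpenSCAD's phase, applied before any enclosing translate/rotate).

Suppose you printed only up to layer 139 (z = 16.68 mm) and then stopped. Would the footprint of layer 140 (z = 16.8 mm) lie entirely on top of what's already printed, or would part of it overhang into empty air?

Compare the two slices. At z = 16.68: the r=3.5 cylinder contributes a regular 32-gon of circumradius 3.5 (area = (32/2)·3.500²·sin(360°/32) = 38.24 mm²); the r=11 cylinder at (14.5, 5.5) contributes a regular 32-gon of circumradius 11 (area = (32/2)·11.000²·sin(360°/32) = 377.69 mm²); the 10×10.5 cube at (11.5, -4) contributes its full rectangle (area 105.00 mm²); After the difference (first − rest): starting from the r=3.5 cylinder (38.24 mm²), the r=11 cylinder at (14.5, 5.5) misses the remaining region (no effect); the 10×10.5 cube at (11.5, -4) misses the remaining region (no effect) — area = 38.24 mm². At z = 16.8: the r=3.5 cylinder gives a regular 32-gon of circumradius 3.5 (constant along its height) (area = (32/2)·3.500²·sin(360°/32) = 38.24 mm²); the r=11 cylinder at (14.5, 5.5) contributes a regular 32-gon of circumradius 11 (area = (32/2)·11.000²·sin(360°/32) = 377.69 mm²); the cube at (11.5, -4) (footprint 10×10.5) is included at this height (area 105.00 mm²); After the difference (first − rest): starting from the r=3.5 cylinder (38.24 mm²), the r=11 cylinder at (14.5, 5.5) misses the remaining region (no effect); the 10×10.5 cube at (11.5, -4) misses the remaining region (no effect) — area = 38.24 mm². Checking containment: the cross-section at z = 16.8 is a subset of the cross-section at z = 16.68.

entirely on top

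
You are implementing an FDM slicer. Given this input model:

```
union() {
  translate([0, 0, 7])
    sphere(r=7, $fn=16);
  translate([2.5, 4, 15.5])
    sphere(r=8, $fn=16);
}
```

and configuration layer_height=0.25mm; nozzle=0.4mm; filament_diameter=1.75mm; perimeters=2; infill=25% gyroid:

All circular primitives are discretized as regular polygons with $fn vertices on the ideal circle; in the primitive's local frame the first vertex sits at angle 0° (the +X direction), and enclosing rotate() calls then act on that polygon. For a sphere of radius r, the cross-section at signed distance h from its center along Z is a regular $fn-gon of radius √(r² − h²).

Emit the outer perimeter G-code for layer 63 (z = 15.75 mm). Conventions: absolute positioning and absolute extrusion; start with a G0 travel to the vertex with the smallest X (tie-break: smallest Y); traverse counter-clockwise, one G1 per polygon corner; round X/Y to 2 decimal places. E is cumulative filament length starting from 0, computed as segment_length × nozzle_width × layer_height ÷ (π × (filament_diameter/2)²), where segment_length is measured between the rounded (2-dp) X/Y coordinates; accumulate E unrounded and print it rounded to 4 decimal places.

At z = 15.75 mm: the sphere does not reach this height (|z−center|=8.750 > r=7); the r=8 sphere at (2.5, 4) slices to a regular 16-gon of circumradius 7.996 (√(r²−h²) with h=0.25 from center); Merging all regions: only the r=8 sphere at (2.5, 4) is present, so the union is just that shape — 1 connected region. The outline is a single polygon with 16 vertices. Extrusion per mm of travel: 0.4 × 0.25 / (π × 0.875²) = 0.041575. Accumulating E over each segment gives final E = 2.0756.

G0 X-5.50 Y4.00 Z15.75
G1 X-4.89 Y0.94 E0.1297
G1 X-3.15 Y-1.65 E0.2594
G1 X-0.56 Y-3.39 E0.3892
G1 X2.50 Y-4.00 E0.5189
G1 X5.56 Y-3.39 E0.6486
G1 X8.15 Y-1.65 E0.7783
G1 X9.89 Y0.94 E0.9081
G1 X10.50 Y4.00 E1.0378
G1 X9.89 Y7.06 E1.1675
G1 X8.15 Y9.65 E1.2972
G1 X5.56 Y11.39 E1.4270
G1 X2.50 Y12.00 E1.5567
G1 X-0.56 Y11.39 E1.6864
G1 X-3.15 Y9.65 E1.8161
G1 X-4.89 Y7.06 E1.9458
G1 X-5.50 Y4.00 E2.0756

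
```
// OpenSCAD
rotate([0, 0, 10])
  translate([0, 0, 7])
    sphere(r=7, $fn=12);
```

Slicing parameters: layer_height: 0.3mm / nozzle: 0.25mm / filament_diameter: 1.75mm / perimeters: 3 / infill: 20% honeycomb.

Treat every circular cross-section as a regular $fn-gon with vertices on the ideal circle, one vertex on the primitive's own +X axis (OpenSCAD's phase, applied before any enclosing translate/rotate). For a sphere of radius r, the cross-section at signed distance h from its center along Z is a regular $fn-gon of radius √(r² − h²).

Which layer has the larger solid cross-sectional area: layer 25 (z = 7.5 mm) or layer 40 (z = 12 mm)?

Layer 25 (z = 7.5): the sphere: section is a regular 12-gon, circumradius = √(r²−h²) = √(7²−0.5²) = 6.982 (area = (12/2)·6.982²·sin(360°/12) = 146.25 mm²); (whole slice rotated 10° about Z — lengths, areas and connectivity unchanged). So its area = 146.25 mm². Layer 40 (z = 12): the sphere: section is a regular 12-gon, circumradius = √(r²−h²) = √(7²−5²) = 4.899 (area = (12/2)·4.899²·sin(360°/12) = 72.00 mm²); (whole slice rotated 10° about Z — lengths, areas and connectivity unchanged). So its area = 72.00 mm². Layer 25 is larger (146.25 vs 72.00 mm²).

layer 25 (z = 7.5 mm)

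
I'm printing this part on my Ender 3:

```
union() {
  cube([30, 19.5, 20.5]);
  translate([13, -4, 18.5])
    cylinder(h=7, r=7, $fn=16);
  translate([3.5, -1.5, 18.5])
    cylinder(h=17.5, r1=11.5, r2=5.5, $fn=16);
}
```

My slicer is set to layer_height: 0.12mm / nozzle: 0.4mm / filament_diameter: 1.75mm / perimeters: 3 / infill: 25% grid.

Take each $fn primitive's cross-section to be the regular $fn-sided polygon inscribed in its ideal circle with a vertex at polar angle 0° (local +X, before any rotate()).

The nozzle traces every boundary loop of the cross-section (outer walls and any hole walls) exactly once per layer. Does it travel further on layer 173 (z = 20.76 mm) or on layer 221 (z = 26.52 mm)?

layer 173 (z = 20.76 mm)

Layer 173 (z = 20.76): the cube does not reach this height (z outside [0, 20.5]); the r=7 cylinder at (13, -4) gives a regular 16-gon of circumradius 7 (constant along its height) (perimeter = 2·16·7.000·sin(180°/16) = 43.70 mm); the cone at (3.5, -1.5) contributes a regular 16-gon of circumradius 10.725 (interpolated between r1=11.5 and r2=5.5 at t=0.129) (perimeter = 2·16·10.725·sin(180°/16) = 66.96 mm); Taking the union: the regions partially overlap (shared area 74.69 mm²), so the edge portions inside another operand are dropped and the merged outline is re-measured after clipping — boundary = 77.46 mm. So its perimeter = 77.46 mm. Layer 221 (z = 26.52): the cube does not reach this height (z outside [0, 20.5]); the cylinder at (13, -4) is absent (z outside [18.5, 25.5]); the cone at (3.5, -1.5) (r1=11.5→r2=5.5) has section circumradius 8.750 here — a regular 16-gon (perimeter = 2·16·8.750·sin(180°/16) = 54.63 mm); Taking the union: only the cone at (3.5, -1.5) is present, so the union is just that shape — boundary = 54.63 mm. So its perimeter = 54.63 mm. Layer 173 is larger (77.46 vs 54.63 mm).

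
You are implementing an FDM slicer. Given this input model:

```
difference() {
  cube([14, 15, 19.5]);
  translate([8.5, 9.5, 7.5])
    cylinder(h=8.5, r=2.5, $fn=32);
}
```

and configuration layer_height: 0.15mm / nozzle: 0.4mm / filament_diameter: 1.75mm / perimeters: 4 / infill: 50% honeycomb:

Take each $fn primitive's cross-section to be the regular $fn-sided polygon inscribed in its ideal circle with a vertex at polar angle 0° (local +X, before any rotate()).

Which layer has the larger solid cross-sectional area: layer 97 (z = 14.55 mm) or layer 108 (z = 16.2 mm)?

layer 108 (z = 16.2 mm)

Layer 97 (z = 14.55): the 14×15 cube contributes its full rectangle (area 210.00 mm²); the r=2.5 cylinder at (8.5, 9.5) contributes a regular 32-gon of circumradius 2.5 (area = (32/2)·2.500²·sin(360°/32) = 19.51 mm²); Subtracting the remaining from the first: starting from the 14×15 cube (210.00 mm²), the r=2.5 cylinder at (8.5, 9.5) lies wholly inside it (removes its full 19.51 mm² and its 15.68 mm outline becomes a hole wall) — area = 190.49 mm². So its area = 190.49 mm². Layer 108 (z = 16.2): the cube (footprint 14×15) is included at this height (area 210.00 mm²); the cylinder at (8.5, 9.5) is absent (z outside [7.5, 16]); Taking the first minus the rest: none of the subtracted shapes is present at this height, so the 14×15 cube is unchanged — area = 210.00 mm². So its area = 210.00 mm². Layer 108 is larger (210.00 vs 190.49 mm²).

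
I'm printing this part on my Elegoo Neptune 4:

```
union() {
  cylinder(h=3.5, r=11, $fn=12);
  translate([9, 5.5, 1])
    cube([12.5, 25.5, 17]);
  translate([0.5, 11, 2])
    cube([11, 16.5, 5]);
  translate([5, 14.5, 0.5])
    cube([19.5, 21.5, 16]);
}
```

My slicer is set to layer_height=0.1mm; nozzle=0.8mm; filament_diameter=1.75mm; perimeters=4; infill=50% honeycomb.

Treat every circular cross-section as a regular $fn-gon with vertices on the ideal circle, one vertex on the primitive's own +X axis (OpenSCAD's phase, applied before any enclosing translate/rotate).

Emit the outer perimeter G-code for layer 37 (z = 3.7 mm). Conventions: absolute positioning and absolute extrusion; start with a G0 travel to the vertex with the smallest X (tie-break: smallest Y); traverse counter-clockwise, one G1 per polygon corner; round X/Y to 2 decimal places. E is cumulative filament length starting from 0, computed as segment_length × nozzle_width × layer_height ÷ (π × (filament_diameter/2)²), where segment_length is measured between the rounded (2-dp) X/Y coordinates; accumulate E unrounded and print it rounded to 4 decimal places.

At z = 3.7 mm: the cylinder is absent (z outside [0, 3.5]); the cube at (9, 5.5) is present — its section is the full 12.5×25.5 rectangle; the cube at (0.5, 11) is present — its section is the full 11×16.5 rectangle; the 19.5×21.5 cube at (5, 14.5) contributes its full rectangle; Combining (union): the regions partially overlap (shared area 299.50 mm²), so overlapping operands fuse into one piece — 1 connected region. The outline is a single polygon with 10 vertices. Extrusion per mm of travel: 0.8 × 0.1 / (π × 0.875²) = 0.033260. Accumulating E over each segment gives final E = 3.6254.

G0 X0.50 Y11.00 Z3.70
G1 X9.00 Y11.00 E0.2827
G1 X9.00 Y5.50 E0.4656
G1 X21.50 Y5.50 E0.8814
G1 X21.50 Y14.50 E1.1807
G1 X24.50 Y14.50 E1.2805
G1 X24.50 Y36.00 E1.9956
G1 X5.00 Y36.00 E2.6442
G1 X5.00 Y27.50 E2.9269
G1 X0.50 Y27.50 E3.0766
G1 X0.50 Y11.00 E3.6254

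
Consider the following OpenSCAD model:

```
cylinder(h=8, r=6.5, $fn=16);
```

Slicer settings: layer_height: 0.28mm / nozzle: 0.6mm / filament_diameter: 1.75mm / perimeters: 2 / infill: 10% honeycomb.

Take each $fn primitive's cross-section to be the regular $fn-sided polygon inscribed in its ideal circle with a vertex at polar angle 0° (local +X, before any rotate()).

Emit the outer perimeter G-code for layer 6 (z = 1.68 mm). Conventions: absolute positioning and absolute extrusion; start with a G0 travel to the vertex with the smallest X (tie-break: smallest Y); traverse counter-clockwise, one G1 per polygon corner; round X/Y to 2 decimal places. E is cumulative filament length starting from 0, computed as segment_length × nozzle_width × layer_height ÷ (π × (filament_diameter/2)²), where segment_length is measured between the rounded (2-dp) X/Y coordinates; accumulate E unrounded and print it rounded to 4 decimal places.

At z = 1.68 mm: the r=6.5 cylinder gives a regular 16-gon of circumradius 6.5 (constant along its height). The outline is a single polygon with 16 vertices. Extrusion per mm of travel: 0.6 × 0.28 / (π × 0.875²) = 0.069846. Accumulating E over each segment gives final E = 2.8360.

G0 X-6.50 Y0.00 Z1.68
G1 X-6.01 Y-2.49 E0.1773
G1 X-4.60 Y-4.60 E0.3545
G1 X-2.49 Y-6.01 E0.5318
G1 X0.00 Y-6.50 E0.7090
G1 X2.49 Y-6.01 E0.8863
G1 X4.60 Y-4.60 E1.0635
G1 X6.01 Y-2.49 E1.2408
G1 X6.50 Y0.00 E1.4180
G1 X6.01 Y2.49 E1.5953
G1 X4.60 Y4.60 E1.7725
G1 X2.49 Y6.01 E1.9498
G1 X0.00 Y6.50 E2.1270
G1 X-2.49 Y6.01 E2.3043
G1 X-4.60 Y4.60 E2.4815
G1 X-6.01 Y2.49 E2.6588
G1 X-6.50 Y0.00 E2.8360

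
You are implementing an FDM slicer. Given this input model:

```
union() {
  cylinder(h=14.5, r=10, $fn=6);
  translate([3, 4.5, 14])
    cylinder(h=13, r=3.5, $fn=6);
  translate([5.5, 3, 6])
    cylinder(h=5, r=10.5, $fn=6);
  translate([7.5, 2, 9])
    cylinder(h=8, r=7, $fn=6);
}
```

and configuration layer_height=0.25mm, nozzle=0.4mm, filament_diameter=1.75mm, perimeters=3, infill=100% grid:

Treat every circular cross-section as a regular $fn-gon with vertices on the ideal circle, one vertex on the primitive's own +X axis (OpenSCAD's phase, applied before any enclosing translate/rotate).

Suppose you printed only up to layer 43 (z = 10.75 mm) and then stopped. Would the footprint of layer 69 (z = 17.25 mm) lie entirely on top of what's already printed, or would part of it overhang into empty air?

Compare the two slices. At z = 10.75: the cylinder: section is a regular 6-gon, circumradius r=10 (area = (6/2)·10.000²·sin(360°/6) = 259.81 mm²); the cylinder at (3, 4.5) is absent (z outside [14, 27]); the r=10.5 cylinder at (5.5, 3) contributes a regular 6-gon of circumradius 10.5 (area = (6/2)·10.500²·sin(360°/6) = 286.44 mm²); the r=7 cylinder at (7.5, 2) contributes a regular 6-gon of circumradius 7 (area = (6/2)·7.000²·sin(360°/6) = 127.31 mm²); Merging all regions: the regions partially overlap — summed areas 673.55 mm² minus the doubly-counted overlap 283.12 mm² gives 390.43 mm² — area = 390.43 mm². At z = 17.25: the cylinder is not intersected at this z (z outside [0, 14.5]); the r=3.5 cylinder at (3, 4.5) gives a regular 6-gon of circumradius 3.5 (constant along its height) (area = (6/2)·3.500²·sin(360°/6) = 31.83 mm²); the cylinder at (5.5, 3) is absent (z outside [6, 11]); the cylinder at (7.5, 2) is not intersected at this z (z outside [9, 17]); Merging all regions: only the r=3.5 cylinder at (3, 4.5) is present, so the union is just that shape — area = 31.83 mm². Checking containment: the cross-section at z = 17.25 is a subset of the cross-section at z = 10.75.

entirely on top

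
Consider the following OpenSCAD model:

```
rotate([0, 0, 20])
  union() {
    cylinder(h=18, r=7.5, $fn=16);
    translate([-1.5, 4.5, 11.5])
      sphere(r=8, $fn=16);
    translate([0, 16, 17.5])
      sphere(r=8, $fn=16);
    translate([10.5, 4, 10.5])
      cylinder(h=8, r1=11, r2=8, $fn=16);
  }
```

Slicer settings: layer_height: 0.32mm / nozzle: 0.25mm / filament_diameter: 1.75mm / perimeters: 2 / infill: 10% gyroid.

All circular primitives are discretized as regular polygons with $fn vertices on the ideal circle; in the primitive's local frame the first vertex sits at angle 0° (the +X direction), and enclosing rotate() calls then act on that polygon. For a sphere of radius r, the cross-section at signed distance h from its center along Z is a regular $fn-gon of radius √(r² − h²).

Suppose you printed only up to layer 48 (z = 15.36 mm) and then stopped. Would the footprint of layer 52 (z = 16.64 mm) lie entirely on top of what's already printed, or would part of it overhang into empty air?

Compare the two slices. At z = 15.36: the cylinder: section is a regular 16-gon, circumradius r=7.5 (area = (16/2)·7.500²·sin(360°/16) = 172.21 mm²); the r=8 sphere at (-1.5, 4.5) slices to a regular 16-gon of circumradius 7.007 (√(r²−h²) with h=3.86 from center) (area = (16/2)·7.007²·sin(360°/16) = 150.32 mm²); the sphere at (0, 16): section is a regular 16-gon, circumradius = √(r²−h²) = √(8²−2.14²) = 7.708 (area = (16/2)·7.708²·sin(360°/16) = 181.91 mm²); the cone at (10.5, 4) contributes a regular 16-gon of circumradius 9.178 (interpolated between r1=11 and r2=8 at t=0.607) (area = (16/2)·9.178²·sin(360°/16) = 257.86 mm²); Taking the union: the regions partially overlap — summed areas 762.30 mm² minus the doubly-counted overlap 163.15 mm² gives 599.14 mm² — area = 599.14 mm²; (rotated 20° about Z; rotation is an isometry so areas/perimeters/island counts are preserved). At z = 16.64: the r=7.5 cylinder gives a regular 16-gon of circumradius 7.5 (constant along its height) (area = (16/2)·7.500²·sin(360°/16) = 172.21 mm²); the sphere at (-1.5, 4.5): section is a regular 16-gon, circumradius = √(r²−h²) = √(8²−5.14²) = 6.130 (area = (16/2)·6.130²·sin(360°/16) = 115.05 mm²); the r=8 sphere at (0, 16) contributes a regular 16-gon of circumradius √(8²−0.86²) = 7.954 (area = (16/2)·7.954²·sin(360°/16) = 193.67 mm²); the cone at (10.5, 4) contributes a regular 16-gon of circumradius 8.697 (interpolated between r1=11 and r2=8 at t=0.768) (area = (16/2)·8.697²·sin(360°/16) = 231.59 mm²); Merging all regions: the regions partially overlap — summed areas 712.52 mm² minus the doubly-counted overlap 130.56 mm² gives 581.96 mm² — area = 581.96 mm²; (whole slice rotated 20° about Z — lengths, areas and connectivity unchanged). Checking containment: at z = 16.64 the cross-section extends beyond the z = 15.36 cross-section by about 8.36 mm².

part overhangs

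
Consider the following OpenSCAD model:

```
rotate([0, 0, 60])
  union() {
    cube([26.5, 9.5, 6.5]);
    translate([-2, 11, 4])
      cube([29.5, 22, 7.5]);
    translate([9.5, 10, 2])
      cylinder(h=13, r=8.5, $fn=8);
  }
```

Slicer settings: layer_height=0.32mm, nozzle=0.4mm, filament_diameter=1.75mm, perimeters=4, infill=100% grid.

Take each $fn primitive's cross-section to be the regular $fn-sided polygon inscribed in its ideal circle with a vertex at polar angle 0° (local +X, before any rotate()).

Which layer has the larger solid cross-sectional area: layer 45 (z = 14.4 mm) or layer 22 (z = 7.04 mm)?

layer 22 (z = 7.04 mm)

Layer 45 (z = 14.4): the cube is not intersected at this z (z outside [0, 6.5]); the cube at (-2, 11) is not intersected at this z (z outside [4, 11.5]); the cylinder at (9.5, 10): section is a regular 8-gon, circumradius r=8.5 (area = (8/2)·8.500²·sin(360°/8) = 204.35 mm²); Combining (union): only the r=8.5 cylinder at (9.5, 10) is present, so the union is just that shape — area = 204.35 mm²; (rotated 60° about Z; rotation is an isometry so areas/perimeters/island counts are preserved). So its area = 204.35 mm². Layer 22 (z = 7.04): the cube is absent (z outside [0, 6.5]); the cube at (-2, 11) (footprint 29.5×22) is included at this height (area 649.00 mm²); the cylinder at (9.5, 10): section is a regular 8-gon, circumradius r=8.5 (area = (8/2)·8.500²·sin(360°/8) = 204.35 mm²); Combining (union): the regions partially overlap — summed areas 853.35 mm² minus the doubly-counted overlap 85.59 mm² gives 767.76 mm² — area = 767.76 mm²; (rotated 60° about Z; rotation is an isometry so areas/perimeters/island counts are preserved). So its area = 767.76 mm². Layer 22 is larger (767.76 vs 204.35 mm²).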